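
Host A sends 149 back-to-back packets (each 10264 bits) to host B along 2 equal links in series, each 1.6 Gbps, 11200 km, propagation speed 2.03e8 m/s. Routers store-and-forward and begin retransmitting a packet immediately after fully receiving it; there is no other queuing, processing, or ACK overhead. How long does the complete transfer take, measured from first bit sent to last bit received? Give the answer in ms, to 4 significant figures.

111.3 ms

Per-hop transmission t_tx = L/R = 10264/1600000000 = 0.006415 ms.
Per-hop propagation t_prop = 11200000/2.03e+08 = 55.1724 ms.
Pipeline fill: first packet needs 2·t_tx to clear all hops; remaining 148 packets each add one t_tx.
Total = (2+149-1)·t_tx + 2·t_prop = 150·0.006415 + 2·55.1724 = 111.3 ms.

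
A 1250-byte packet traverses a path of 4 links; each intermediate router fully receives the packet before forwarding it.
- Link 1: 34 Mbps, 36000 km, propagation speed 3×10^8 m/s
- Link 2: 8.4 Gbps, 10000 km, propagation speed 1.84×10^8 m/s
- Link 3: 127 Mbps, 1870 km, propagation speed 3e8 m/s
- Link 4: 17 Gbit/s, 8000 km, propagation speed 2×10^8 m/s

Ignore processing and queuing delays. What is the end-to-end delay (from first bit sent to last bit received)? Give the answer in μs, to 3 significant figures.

L = 1250 × 8 = 10000 bits.
Transmission delays (L/R per hop): 294.118, 1.19048, 78.7402, 0.588235 μs; sum = 374.637 μs.
Propagation delays (d/s per hop): 120000, 54347.8, 6233.33, 40000 μs; sum = 220581 μs.
End-to-end = 221000 μs.

221000 μs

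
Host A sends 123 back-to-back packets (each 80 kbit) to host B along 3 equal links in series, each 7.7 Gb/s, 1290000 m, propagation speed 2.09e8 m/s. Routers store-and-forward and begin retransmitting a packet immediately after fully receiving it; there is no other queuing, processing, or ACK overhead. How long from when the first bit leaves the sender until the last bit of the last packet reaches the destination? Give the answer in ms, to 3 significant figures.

Per-hop transmission t_tx = L/R = 80000/7700000000 = 0.0103896 ms.
Per-hop propagation t_prop = 1290000/209000000 = 6.17225 ms.
Pipeline fill: first packet needs 3·t_tx to clear all hops; remaining 122 packets each add one t_tx.
Total = (3+123-1)·t_tx + 3·t_prop = 125·0.0103896 + 3·6.17225 = 19.8 ms.

19.8 ms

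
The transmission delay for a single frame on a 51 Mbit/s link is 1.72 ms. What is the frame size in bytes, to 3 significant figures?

L = R × t_tx = 51000000 b/s × 0.00172 s = 87720 bits.
In bytes: 87720 / 8 = 11000 bytes.

11000 bytes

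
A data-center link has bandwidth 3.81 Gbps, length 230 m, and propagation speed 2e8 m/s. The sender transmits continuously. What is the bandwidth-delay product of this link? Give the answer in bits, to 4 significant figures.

Propagation delay = 230 / 200000000 = 1.15e-06 s.
BDP = R × t_prop = 3810000000 × 1.15e-06 = 4381.5 bits.

4382 bits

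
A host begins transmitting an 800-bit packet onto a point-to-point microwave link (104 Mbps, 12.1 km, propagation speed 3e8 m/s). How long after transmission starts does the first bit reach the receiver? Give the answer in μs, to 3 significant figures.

40.3 μs

First bit experiences only propagation delay: d/s = 12100/300000000 = 40.3 μs.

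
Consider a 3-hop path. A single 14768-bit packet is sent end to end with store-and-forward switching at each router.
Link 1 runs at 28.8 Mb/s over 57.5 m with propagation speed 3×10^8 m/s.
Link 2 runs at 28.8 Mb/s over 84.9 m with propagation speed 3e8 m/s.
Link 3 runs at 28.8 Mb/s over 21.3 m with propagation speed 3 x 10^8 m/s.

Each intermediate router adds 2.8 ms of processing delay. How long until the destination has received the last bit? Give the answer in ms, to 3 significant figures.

Transmission delay per hop = L/R = 14768/28800000 = 0.512778 ms; 3 hops → 1.53833 ms.
Propagation delays (d/s per hop): 0.000191667, 0.000283, 7.1e-05 ms; sum = 0.000545667 ms.
Processing at 2 router(s): 2 × 2.8 ms = 5.6 ms.
End-to-end = 7.14 ms.

7.14 ms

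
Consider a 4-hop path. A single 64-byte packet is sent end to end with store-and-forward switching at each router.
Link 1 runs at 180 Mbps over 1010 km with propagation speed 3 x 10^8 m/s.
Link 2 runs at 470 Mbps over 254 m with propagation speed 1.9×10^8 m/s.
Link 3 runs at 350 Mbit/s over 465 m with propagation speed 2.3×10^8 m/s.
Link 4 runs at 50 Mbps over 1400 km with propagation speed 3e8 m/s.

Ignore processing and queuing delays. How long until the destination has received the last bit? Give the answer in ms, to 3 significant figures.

8.05 ms

L = 64 × 8 = 512 bits.
Transmission delays (L/R per hop): 0.00284444, 0.00108936, 0.00146286, 0.01024 ms; sum = 0.0156367 ms.
Propagation delays (d/s per hop): 3.36667, 0.00133684, 0.00202174, 4.66667 ms; sum = 8.03669 ms.
End-to-end = 8.05 ms.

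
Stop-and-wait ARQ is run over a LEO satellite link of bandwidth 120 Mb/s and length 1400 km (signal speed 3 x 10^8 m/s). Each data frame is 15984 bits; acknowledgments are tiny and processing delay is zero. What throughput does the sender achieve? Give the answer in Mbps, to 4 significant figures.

1.688 Mbps

t_tx = L/R = 15984/120000000 = 0.0001332 s.
t_prop = 1400000/300000000 = 0.00466667 s; RTT = 0.00933333 s.
Cycle = t_tx + RTT = 0.00946653 s.
Throughput = L / cycle = 15984 / 0.00946653 = 1.688 Mbps.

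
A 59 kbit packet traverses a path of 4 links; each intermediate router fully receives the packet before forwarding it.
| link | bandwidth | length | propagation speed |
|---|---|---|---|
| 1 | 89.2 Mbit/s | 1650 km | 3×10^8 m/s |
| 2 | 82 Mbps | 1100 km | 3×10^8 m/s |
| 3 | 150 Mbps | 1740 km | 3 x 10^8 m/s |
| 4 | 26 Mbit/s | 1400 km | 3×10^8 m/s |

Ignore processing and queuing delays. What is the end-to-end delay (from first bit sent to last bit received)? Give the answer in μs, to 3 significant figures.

23700 μs

L = 59000 bits.
Transmission delays (L/R per hop): 661.435, 719.512, 393.333, 2269.23 μs; sum = 4043.51 μs.
Propagation delays (d/s per hop): 5500, 3666.67, 5800, 4666.67 μs; sum = 19633.3 μs.
End-to-end = 23700 μs.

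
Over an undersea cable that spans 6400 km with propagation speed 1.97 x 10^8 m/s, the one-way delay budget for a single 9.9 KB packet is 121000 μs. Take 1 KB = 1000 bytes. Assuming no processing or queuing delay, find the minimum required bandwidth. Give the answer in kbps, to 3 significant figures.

L = 79200 bits.
Propagation delay = 6400000 / 197000000 = 32487.3 μs.
Transmission budget = 121000 − 32487.3 = 88512.7 μs.
R ≥ L / t_tx = 79200 bits / 0.0885127 s = 895 kbps.

895 kbps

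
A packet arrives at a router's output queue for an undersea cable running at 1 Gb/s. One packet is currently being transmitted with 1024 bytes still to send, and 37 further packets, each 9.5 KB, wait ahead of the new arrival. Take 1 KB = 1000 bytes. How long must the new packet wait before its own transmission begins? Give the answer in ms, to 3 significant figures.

2.82 ms

Each queued packet: L/R = 76000/1000000000 = 0.076 ms.
37 queued → 2.812 ms.
Plus remaining 8192 bits of current packet: 0.008192 ms.
Queuing delay = 2.82 ms.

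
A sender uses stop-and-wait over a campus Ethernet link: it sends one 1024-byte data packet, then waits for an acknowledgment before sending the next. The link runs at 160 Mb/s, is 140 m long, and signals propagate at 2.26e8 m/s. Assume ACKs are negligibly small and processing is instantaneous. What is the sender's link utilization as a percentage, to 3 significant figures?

t_tx = L/R = 8192/160000000 = 5.12e-05 s.
t_prop = 140/2.26e+08 = 6.19469e-07 s; RTT = 1.23894e-06 s.
Cycle = t_tx + RTT = 5.24389e-05 s.
Utilization = t_tx / cycle = 5.12e-05/5.24389e-05 = 97.6 %.

97.6 %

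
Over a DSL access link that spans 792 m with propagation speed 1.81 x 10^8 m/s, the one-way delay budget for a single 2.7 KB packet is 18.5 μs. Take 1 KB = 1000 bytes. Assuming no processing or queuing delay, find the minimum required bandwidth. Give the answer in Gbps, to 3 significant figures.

L = 21600 bits.
Propagation delay = 792 / 181000000 = 4.37569 μs.
Transmission budget = 18.5 − 4.37569 = 14.1243 μs.
R ≥ L / t_tx = 21600 bits / 1.41243e-05 s = 1.53 Gbps.

1.53 Gbps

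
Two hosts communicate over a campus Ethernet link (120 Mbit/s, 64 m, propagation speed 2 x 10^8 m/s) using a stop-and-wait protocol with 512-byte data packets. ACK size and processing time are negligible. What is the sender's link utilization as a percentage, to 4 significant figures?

98.16 %

t_tx = L/R = 4096/120000000 = 3.41333e-05 s.
t_prop = 64/200000000 = 3.2e-07 s; RTT = 6.4e-07 s.
Cycle = t_tx + RTT = 3.47733e-05 s.
Utilization = t_tx / cycle = 3.41333e-05/3.47733e-05 = 98.16 %.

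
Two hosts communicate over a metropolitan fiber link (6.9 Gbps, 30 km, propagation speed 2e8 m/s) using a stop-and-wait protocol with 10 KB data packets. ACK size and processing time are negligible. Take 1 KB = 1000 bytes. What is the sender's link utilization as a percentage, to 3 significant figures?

t_tx = L/R = 80000/6900000000 = 1.15942e-05 s.
t_prop = 30000/200000000 = 0.00015 s; RTT = 0.0003 s.
Cycle = t_tx + RTT = 0.000311594 s.
Utilization = t_tx / cycle = 1.15942e-05/0.000311594 = 3.72 %.

3.72 %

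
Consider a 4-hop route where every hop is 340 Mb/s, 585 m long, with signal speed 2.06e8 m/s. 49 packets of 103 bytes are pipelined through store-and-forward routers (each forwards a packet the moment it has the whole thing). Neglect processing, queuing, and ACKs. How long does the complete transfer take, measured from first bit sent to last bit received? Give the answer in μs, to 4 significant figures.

Per-hop transmission t_tx = L/R = 824/340000000 = 2.42353 μs.
Per-hop propagation t_prop = 585/206000000 = 2.83981 μs.
Pipeline fill: first packet needs 4·t_tx to clear all hops; remaining 48 packets each add one t_tx.
Total = (4+49-1)·t_tx + 4·t_prop = 52·2.42353 + 4·2.83981 = 137.4 μs.

137.4 μs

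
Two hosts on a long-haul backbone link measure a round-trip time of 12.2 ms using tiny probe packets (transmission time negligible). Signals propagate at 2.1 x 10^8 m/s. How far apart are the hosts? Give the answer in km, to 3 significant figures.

1280 km

One-way propagation = RTT/2 = 6.1 ms.
d = s × t = 210000000 × 0.0061 = 1280 km.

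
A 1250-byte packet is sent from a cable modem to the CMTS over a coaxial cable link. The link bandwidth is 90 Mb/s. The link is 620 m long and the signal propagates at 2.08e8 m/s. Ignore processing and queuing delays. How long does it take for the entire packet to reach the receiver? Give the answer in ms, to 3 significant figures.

0.114 ms

L = 1250 × 8 = 10000 bits.
Transmission delay = L/R = 10000 / 90000000 = 0.111111 ms.
Propagation delay = d/s = 620 m / 208000000 m/s = 0.00298077 ms.
Total = 0.114 ms.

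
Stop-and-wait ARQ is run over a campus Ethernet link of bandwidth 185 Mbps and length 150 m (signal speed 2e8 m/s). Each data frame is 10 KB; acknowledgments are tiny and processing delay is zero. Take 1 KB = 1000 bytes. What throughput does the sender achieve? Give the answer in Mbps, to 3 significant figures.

t_tx = L/R = 80000/185000000 = 0.000432432 s.
t_prop = 150/200000000 = 7.5e-07 s; RTT = 1.5e-06 s.
Cycle = t_tx + RTT = 0.000433932 s.
Throughput = L / cycle = 80000 / 0.000433932 = 184 Mbps.

184 Mbps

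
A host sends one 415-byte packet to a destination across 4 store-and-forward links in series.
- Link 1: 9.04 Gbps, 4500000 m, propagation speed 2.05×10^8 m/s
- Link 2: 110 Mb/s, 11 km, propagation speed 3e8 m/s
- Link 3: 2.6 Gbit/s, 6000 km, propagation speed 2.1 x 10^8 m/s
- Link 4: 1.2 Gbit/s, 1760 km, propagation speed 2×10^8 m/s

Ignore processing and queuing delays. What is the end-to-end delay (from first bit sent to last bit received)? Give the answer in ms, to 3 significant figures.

59.4 ms

L = 415 × 8 = 3320 bits.
Transmission delays (L/R per hop): 0.000367257, 0.0301818, 0.00127692, 0.00276667 ms; sum = 0.0345927 ms.
Propagation delays (d/s per hop): 21.9512, 0.0366667, 28.5714, 8.8 ms; sum = 59.3593 ms.
End-to-end = 59.4 ms.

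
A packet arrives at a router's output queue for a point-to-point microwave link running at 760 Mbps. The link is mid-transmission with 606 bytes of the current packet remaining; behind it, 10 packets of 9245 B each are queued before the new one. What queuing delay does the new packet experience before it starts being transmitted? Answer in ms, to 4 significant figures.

Each queued packet: L/R = 73960/760000000 = 0.0973158 ms.
10 queued → 0.973158 ms.
Plus remaining 4848 bits of current packet: 0.00637895 ms.
Queuing delay = 0.9795 ms.

0.9795 ms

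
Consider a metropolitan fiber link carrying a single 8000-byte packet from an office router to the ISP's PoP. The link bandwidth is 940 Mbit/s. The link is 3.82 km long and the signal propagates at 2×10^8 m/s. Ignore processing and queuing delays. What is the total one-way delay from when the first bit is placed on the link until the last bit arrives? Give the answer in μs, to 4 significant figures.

L = 8000 × 8 = 64000 bits.
Transmission delay = L/R = 64000 / 940000000 = 68.0851 μs.
Propagation delay = d/s = 3820 m / 200000000 m/s = 19.1 μs.
Total = 87.19 μs.

87.19 μs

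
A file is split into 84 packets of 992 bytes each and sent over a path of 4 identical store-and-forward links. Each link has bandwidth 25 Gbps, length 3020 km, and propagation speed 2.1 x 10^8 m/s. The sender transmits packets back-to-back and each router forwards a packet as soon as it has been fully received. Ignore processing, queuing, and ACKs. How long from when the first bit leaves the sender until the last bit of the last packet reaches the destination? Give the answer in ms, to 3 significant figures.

57.6 ms

Per-hop transmission t_tx = L/R = 7936/25000000000 = 0.00031744 ms.
Per-hop propagation t_prop = 3020000/210000000 = 14.381 ms.
Pipeline fill: first packet needs 4·t_tx to clear all hops; remaining 83 packets each add one t_tx.
Total = (4+84-1)·t_tx + 4·t_prop = 87·0.00031744 + 4·14.381 = 57.6 ms.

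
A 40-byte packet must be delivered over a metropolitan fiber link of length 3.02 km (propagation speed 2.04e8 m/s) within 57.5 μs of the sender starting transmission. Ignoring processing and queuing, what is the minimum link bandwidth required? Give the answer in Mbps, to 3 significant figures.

7.49 Mbps

L = 320 bits.
Propagation delay = 3020 / 204000000 = 14.8039 μs.
Transmission budget = 57.5 − 14.8039 = 42.6961 μs.
R ≥ L / t_tx = 320 bits / 4.26961e-05 s = 7.49 Mbps.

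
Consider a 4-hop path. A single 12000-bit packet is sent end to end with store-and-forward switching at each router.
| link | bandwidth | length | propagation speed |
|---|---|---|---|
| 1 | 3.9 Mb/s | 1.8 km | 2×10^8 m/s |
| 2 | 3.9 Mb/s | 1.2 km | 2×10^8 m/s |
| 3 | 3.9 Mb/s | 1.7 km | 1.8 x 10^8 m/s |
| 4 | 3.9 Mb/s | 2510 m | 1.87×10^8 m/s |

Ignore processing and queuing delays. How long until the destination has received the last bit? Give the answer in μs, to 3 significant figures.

Transmission delay per hop = L/R = 12000/3900000 = 3076.92 μs; 4 hops → 12307.7 μs.
Propagation delays (d/s per hop): 9, 6, 9.44444, 13.4225 μs; sum = 37.8669 μs.
End-to-end = 12300 μs.

12300 μs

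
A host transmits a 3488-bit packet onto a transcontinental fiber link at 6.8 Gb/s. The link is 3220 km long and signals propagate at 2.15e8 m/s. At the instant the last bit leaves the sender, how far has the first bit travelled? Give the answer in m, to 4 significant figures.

110.3 m

t_tx = L/R = 3488/6800000000 = 5.12941e-07 s.
Distance = s × t_tx = 215000000 × 5.12941e-07 = 110.3 m.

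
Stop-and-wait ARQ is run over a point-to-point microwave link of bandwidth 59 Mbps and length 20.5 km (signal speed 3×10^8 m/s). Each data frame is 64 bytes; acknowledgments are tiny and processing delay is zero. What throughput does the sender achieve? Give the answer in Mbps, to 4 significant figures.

t_tx = L/R = 512/59000000 = 8.67797e-06 s.
t_prop = 20500/300000000 = 6.83333e-05 s; RTT = 0.000136667 s.
Cycle = t_tx + RTT = 0.000145345 s.
Throughput = L / cycle = 512 / 0.000145345 = 3.523 Mbps.

3.523 Mbps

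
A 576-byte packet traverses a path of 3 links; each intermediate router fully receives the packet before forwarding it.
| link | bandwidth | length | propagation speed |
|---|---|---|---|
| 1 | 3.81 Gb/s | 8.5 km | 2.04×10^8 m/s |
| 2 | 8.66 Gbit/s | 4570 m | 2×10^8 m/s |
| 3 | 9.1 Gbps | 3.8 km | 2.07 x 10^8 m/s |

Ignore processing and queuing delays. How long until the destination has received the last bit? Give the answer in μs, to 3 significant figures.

L = 576 × 8 = 4608 bits.
Transmission delays (L/R per hop): 1.20945, 0.532102, 0.506374 μs; sum = 2.24792 μs.
Propagation delays (d/s per hop): 41.6667, 22.85, 18.3575 μs; sum = 82.8742 μs.
End-to-end = 85.1 μs.

85.1 μs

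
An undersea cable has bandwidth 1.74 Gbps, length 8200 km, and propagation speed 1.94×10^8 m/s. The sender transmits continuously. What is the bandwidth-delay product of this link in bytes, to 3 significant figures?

9190000 bytes

Propagation delay = 8200000 / 194000000 = 0.042268 s.
BDP = R × t_prop = 1740000000 × 0.042268 = 73546400 bits.
In bytes: 73546400/8 = 9190000 bytes.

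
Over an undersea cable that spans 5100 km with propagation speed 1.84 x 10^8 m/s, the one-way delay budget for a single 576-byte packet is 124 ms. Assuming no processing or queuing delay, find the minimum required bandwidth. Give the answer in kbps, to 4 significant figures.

47.86 kbps

L = 4608 bits.
Propagation delay = 5100000 / 184000000 = 27.7174 ms.
Transmission budget = 124 − 27.7174 = 96.2826 ms.
R ≥ L / t_tx = 4608 bits / 0.0962826 s = 47.86 kbps.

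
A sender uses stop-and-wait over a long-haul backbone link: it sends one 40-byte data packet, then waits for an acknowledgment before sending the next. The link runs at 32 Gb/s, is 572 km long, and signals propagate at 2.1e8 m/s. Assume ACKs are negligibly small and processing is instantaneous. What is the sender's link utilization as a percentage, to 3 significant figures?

t_tx = L/R = 320/32000000000 = 1e-08 s.
t_prop = 572000/210000000 = 0.00272381 s; RTT = 0.00544762 s.
Cycle = t_tx + RTT = 0.00544763 s.
Utilization = t_tx / cycle = 1e-08/0.00544763 = 0.000184 %.

0.000184 %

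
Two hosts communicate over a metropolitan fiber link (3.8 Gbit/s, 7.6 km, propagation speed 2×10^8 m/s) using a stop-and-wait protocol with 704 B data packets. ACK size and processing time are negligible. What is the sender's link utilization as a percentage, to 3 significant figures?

1.91 %

t_tx = L/R = 5632/3800000000 = 1.48211e-06 s.
t_prop = 7600/200000000 = 3.8e-05 s; RTT = 7.6e-05 s.
Cycle = t_tx + RTT = 7.74821e-05 s.
Utilization = t_tx / cycle = 1.48211e-06/7.74821e-05 = 1.91 %.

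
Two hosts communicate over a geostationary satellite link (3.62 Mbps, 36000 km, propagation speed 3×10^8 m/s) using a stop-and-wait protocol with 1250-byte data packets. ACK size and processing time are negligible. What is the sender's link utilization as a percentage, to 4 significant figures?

t_tx = L/R = 10000/3620000 = 0.00276243 s.
t_prop = 36000000/300000000 = 0.12 s; RTT = 0.24 s.
Cycle = t_tx + RTT = 0.242762 s.
Utilization = t_tx / cycle = 0.00276243/0.242762 = 1.138 %.

1.138 %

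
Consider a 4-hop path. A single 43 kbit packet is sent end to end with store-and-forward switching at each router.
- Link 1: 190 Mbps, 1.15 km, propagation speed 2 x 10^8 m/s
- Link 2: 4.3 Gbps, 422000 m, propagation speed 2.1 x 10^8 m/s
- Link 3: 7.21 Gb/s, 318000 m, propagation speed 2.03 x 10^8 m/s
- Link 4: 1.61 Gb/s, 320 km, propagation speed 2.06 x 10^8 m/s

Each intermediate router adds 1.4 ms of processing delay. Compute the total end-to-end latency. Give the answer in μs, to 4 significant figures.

L = 43000 bits.
Transmission delays (L/R per hop): 226.316, 10, 5.96394, 26.7081 μs; sum = 268.988 μs.
Propagation delays (d/s per hop): 5.75, 2009.52, 1566.5, 1553.4 μs; sum = 5135.17 μs.
Processing at 3 router(s): 3 × 1.4 ms = 4200 μs.
End-to-end = 9604 μs.

9604 μs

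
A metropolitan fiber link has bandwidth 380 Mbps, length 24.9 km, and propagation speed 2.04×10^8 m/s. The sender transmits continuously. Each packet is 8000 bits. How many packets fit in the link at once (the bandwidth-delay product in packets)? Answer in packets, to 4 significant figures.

Propagation delay = 24900 / 204000000 = 0.000122059 s.
BDP = R × t_prop = 380000000 × 0.000122059 = 46382.4 bits.
In packets of 8000 bits: 5.798 packets.

5.798 packets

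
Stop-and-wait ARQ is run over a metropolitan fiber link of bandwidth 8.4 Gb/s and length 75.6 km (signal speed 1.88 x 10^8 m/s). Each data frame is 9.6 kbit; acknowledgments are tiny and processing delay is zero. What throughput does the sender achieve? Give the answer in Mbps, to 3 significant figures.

11.9 Mbps

t_tx = L/R = 9600/8400000000 = 1.14286e-06 s.
t_prop = 75600/188000000 = 0.000402128 s; RTT = 0.000804255 s.
Cycle = t_tx + RTT = 0.000805398 s.
Throughput = L / cycle = 9600 / 0.000805398 = 11.9 Mbps.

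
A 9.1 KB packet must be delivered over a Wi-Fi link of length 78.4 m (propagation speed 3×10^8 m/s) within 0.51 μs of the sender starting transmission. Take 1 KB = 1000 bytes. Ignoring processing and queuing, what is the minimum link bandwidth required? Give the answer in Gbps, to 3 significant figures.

L = 72800 bits.
Propagation delay = 78.4 / 300000000 = 0.261333 μs.
Transmission budget = 0.51 − 0.261333 = 0.248667 μs.
R ≥ L / t_tx = 72800 bits / 2.48667e-07 s = 293 Gbps.

293 Gbps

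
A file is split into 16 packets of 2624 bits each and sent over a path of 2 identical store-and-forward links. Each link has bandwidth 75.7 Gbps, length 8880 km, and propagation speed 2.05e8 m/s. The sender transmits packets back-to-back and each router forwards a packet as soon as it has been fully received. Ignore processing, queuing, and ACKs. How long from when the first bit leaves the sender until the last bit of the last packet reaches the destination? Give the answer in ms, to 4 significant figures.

86.63 ms

Per-hop transmission t_tx = L/R = 2624/75700000000 = 3.46631e-05 ms.
Per-hop propagation t_prop = 8880000/2.05e+08 = 43.3171 ms.
Pipeline fill: first packet needs 2·t_tx to clear all hops; remaining 15 packets each add one t_tx.
Total = (2+16-1)·t_tx + 2·t_prop = 17·3.46631e-05 + 2·43.3171 = 86.63 ms.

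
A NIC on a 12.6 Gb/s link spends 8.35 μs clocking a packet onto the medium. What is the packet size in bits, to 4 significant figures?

105200 bits

L = R × t_tx = 12600000000 b/s × 8.35e-06 s = 105210 bits.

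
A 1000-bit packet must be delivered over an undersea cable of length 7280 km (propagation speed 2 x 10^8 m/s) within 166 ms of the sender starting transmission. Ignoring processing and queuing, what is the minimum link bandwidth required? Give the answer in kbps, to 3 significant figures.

Propagation delay = 7280000 / 200000000 = 36.4 ms.
Transmission budget = 166 − 36.4 = 129.6 ms.
R ≥ L / t_tx = 1000 bits / 0.1296 s = 7.72 kbps.

7.72 kbps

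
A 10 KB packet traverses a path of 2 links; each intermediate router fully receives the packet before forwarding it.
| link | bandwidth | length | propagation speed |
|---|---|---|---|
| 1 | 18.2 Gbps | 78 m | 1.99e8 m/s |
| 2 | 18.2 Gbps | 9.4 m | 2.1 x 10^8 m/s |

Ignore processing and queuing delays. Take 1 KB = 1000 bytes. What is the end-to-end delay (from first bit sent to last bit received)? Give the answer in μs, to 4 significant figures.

L = 80000 bits.
Transmission delay per hop = L/R = 80000/18200000000 = 4.3956 μs; 2 hops → 8.79121 μs.
Propagation delays (d/s per hop): 0.39196, 0.0447619 μs; sum = 0.436722 μs.
End-to-end = 9.228 μs.

9.228 μs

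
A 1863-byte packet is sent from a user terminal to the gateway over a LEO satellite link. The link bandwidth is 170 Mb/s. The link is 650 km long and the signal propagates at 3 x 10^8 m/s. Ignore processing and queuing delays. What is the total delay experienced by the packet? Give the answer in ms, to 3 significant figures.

L = 1863 × 8 = 14904 bits.
Transmission delay = L/R = 14904 / 170000000 = 0.0876706 ms.
Propagation delay = d/s = 650000 m / 300000000 m/s = 2.16667 ms.
Total = 2.25 ms.

2.25 ms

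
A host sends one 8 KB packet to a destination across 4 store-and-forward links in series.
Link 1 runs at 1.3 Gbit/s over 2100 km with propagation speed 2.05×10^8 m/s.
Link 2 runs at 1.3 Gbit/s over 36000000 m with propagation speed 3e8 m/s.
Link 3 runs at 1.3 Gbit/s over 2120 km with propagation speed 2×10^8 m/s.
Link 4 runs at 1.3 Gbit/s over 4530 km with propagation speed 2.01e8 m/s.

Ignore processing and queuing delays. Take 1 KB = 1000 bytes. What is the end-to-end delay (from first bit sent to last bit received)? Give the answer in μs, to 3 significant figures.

164000 μs

L = 64000 bits.
Transmission delay per hop = L/R = 64000/1300000000 = 49.2308 μs; 4 hops → 196.923 μs.
Propagation delays (d/s per hop): 10243.9, 120000, 10600, 22537.3 μs; sum = 163381 μs.
End-to-end = 164000 μs.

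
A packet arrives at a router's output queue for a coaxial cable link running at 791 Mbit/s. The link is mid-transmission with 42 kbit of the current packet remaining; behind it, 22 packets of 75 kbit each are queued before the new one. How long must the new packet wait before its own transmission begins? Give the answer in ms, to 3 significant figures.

Each queued packet: L/R = 75000/791000000 = 0.0948167 ms.
22 queued → 2.08597 ms.
Plus remaining 42000 bits of current packet: 0.0530973 ms.
Queuing delay = 2.14 ms.

2.14 ms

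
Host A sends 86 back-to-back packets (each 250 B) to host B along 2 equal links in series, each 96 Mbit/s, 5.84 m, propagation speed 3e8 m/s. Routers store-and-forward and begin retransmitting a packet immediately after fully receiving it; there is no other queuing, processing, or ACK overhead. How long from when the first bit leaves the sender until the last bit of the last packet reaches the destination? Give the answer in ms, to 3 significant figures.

1.81 ms

Per-hop transmission t_tx = L/R = 2000/96000000 = 0.0208333 ms.
Per-hop propagation t_prop = 5.84/300000000 = 1.94667e-05 ms.
Pipeline fill: first packet needs 2·t_tx to clear all hops; remaining 85 packets each add one t_tx.
Total = (2+86-1)·t_tx + 2·t_prop = 87·0.0208333 + 2·1.94667e-05 = 1.81 ms.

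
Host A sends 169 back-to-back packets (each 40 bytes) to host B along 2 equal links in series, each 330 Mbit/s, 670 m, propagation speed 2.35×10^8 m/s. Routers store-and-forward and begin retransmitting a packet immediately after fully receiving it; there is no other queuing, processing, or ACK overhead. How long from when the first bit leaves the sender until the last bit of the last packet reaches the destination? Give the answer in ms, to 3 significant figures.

0.171 ms

Per-hop transmission t_tx = L/R = 320/330000000 = 0.000969697 ms.
Per-hop propagation t_prop = 670/235000000 = 0.00285106 ms.
Pipeline fill: first packet needs 2·t_tx to clear all hops; remaining 168 packets each add one t_tx.
Total = (2+169-1)·t_tx + 2·t_prop = 170·0.000969697 + 2·0.00285106 = 0.171 ms.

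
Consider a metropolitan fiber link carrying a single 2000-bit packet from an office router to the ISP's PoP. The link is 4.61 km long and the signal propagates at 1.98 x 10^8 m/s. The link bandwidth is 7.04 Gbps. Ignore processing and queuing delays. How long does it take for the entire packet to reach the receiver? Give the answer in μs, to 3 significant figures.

Transmission delay = L/R = 2000 / 7040000000 = 0.284091 μs.
Propagation delay = d/s = 4610 m / 198000000 m/s = 23.2828 μs.
Total = 23.6 μs.

23.6 μs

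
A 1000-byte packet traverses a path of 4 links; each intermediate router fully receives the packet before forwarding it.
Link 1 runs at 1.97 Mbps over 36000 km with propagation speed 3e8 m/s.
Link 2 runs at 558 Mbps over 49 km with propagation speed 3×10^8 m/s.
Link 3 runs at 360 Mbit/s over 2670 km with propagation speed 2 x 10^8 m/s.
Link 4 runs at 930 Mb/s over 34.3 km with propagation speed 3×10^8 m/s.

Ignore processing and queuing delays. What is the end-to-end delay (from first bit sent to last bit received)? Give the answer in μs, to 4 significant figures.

137700 μs

L = 1000 × 8 = 8000 bits.
Transmission delays (L/R per hop): 4060.91, 14.3369, 22.2222, 8.60215 μs; sum = 4106.07 μs.
Propagation delays (d/s per hop): 120000, 163.333, 13350, 114.333 μs; sum = 133628 μs.
End-to-end = 137700 μs.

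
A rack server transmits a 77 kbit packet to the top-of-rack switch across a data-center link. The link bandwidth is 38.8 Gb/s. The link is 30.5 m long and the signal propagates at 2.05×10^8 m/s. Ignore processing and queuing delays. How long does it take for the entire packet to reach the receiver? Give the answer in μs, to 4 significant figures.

2.133 μs

L = 77000 bits.
Transmission delay = L/R = 77000 / 38800000000 = 1.98454 μs.
Propagation delay = d/s = 30.5 m / 2.05e+08 m/s = 0.14878 μs.
Total = 2.133 μs.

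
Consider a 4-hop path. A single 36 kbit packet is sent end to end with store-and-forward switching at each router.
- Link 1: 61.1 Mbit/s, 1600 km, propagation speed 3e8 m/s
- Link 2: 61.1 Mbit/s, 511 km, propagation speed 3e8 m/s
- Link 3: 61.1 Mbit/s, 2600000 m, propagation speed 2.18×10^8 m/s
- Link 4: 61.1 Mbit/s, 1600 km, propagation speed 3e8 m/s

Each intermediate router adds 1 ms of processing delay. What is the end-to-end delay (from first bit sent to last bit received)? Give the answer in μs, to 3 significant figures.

29700 μs

L = 36000 bits.
Transmission delay per hop = L/R = 36000/61100000 = 589.198 μs; 4 hops → 2356.79 μs.
Propagation delays (d/s per hop): 5333.33, 1703.33, 11926.6, 5333.33 μs; sum = 24296.6 μs.
Processing at 3 router(s): 3 × 1 ms = 3000 μs.
End-to-end = 29700 μs.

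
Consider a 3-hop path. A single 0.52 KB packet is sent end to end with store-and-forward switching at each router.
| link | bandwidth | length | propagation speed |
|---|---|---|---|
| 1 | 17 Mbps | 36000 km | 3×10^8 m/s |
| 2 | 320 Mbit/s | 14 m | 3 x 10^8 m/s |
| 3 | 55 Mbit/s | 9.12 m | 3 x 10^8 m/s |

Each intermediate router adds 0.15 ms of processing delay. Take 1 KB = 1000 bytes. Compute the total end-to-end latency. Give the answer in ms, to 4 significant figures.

L = 4160 bits.
Transmission delays (L/R per hop): 0.244706, 0.013, 0.0756364 ms; sum = 0.333342 ms.
Propagation delays (d/s per hop): 120, 4.66667e-05, 3.04e-05 ms; sum = 120 ms.
Processing at 2 router(s): 2 × 0.15 ms = 0.3 ms.
End-to-end = 120.6 ms.

120.6 ms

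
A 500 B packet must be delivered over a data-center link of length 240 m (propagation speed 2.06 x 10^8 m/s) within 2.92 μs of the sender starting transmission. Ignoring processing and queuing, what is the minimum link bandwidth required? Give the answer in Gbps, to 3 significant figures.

2.28 Gbps

L = 4000 bits.
Propagation delay = 240 / 206000000 = 1.16505 μs.
Transmission budget = 2.92 − 1.16505 = 1.75495 μs.
R ≥ L / t_tx = 4000 bits / 1.75495e-06 s = 2.28 Gbps.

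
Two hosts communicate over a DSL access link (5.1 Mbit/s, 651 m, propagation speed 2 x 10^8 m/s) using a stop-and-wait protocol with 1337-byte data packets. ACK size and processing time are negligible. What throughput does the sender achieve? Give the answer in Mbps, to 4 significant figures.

t_tx = L/R = 10696/5100000 = 0.00209725 s.
t_prop = 651/200000000 = 3.255e-06 s; RTT = 6.51e-06 s.
Cycle = t_tx + RTT = 0.00210376 s.
Throughput = L / cycle = 10696 / 0.00210376 = 5.084 Mbps.

5.084 Mbps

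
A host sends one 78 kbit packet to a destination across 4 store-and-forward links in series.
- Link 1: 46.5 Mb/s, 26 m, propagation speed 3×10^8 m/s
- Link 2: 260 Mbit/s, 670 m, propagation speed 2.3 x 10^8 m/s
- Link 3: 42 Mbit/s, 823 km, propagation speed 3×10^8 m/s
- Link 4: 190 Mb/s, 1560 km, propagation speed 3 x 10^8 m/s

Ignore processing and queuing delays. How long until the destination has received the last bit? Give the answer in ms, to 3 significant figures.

12.2 ms

L = 78000 bits.
Transmission delays (L/R per hop): 1.67742, 0.3, 1.85714, 0.410526 ms; sum = 4.24509 ms.
Propagation delays (d/s per hop): 8.66667e-05, 0.00291304, 2.74333, 5.2 ms; sum = 7.94633 ms.
End-to-end = 12.2 ms.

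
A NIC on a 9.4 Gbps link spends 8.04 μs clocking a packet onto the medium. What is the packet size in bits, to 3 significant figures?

L = R × t_tx = 9400000000 b/s × 8.04e-06 s = 75576 bits.

75600 bits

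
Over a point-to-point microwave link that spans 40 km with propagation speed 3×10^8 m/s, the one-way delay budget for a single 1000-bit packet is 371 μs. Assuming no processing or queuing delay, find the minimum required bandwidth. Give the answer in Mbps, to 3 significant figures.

4.21 Mbps

Propagation delay = 40000 / 300000000 = 133.333 μs.
Transmission budget = 371 − 133.333 = 237.667 μs.
R ≥ L / t_tx = 1000 bits / 0.000237667 s = 4.21 Mbps.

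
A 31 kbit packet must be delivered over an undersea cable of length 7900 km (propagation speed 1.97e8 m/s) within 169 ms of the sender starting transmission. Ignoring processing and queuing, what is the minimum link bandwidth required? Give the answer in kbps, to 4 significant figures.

240.5 kbps

Propagation delay = 7900000 / 197000000 = 40.1015 ms.
Transmission budget = 169 − 40.1015 = 128.898 ms.
R ≥ L / t_tx = 31000 bits / 0.128898 s = 240.5 kbps.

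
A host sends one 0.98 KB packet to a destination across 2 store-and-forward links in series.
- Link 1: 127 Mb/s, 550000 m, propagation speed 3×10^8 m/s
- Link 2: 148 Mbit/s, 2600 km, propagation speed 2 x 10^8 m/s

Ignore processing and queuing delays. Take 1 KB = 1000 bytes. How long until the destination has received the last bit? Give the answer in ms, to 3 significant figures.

14.9 ms

L = 7840 bits.
Transmission delays (L/R per hop): 0.0617323, 0.052973 ms; sum = 0.114705 ms.
Propagation delays (d/s per hop): 1.83333, 13 ms; sum = 14.8333 ms.
End-to-end = 14.9 ms.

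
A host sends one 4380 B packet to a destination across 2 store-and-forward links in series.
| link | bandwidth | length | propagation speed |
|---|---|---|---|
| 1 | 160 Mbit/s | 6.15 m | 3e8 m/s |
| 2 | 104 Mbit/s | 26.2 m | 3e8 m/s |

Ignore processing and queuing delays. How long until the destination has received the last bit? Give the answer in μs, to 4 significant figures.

L = 4380 × 8 = 35040 bits.
Transmission delays (L/R per hop): 219, 336.923 μs; sum = 555.923 μs.
Propagation delays (d/s per hop): 0.0205, 0.0873333 μs; sum = 0.107833 μs.
End-to-end = 556.0 μs.

556.0 μs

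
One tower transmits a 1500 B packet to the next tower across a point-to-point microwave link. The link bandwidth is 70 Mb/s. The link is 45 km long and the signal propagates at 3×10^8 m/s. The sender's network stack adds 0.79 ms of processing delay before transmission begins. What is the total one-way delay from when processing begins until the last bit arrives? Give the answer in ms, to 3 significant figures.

L = 1500 × 8 = 12000 bits.
Transmission delay = L/R = 12000 / 70000000 = 0.171429 ms.
Propagation delay = d/s = 45000 m / 300000000 m/s = 0.15 ms.
Plus processing delay 0.79 ms = 0.79 ms.
Total = 1.11 ms.

1.11 ms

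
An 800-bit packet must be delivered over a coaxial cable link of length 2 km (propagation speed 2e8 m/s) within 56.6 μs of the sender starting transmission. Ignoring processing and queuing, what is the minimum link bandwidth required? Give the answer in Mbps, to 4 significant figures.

17.17 Mbps

Propagation delay = 2000 / 200000000 = 10 μs.
Transmission budget = 56.6 − 10 = 46.6 μs.
R ≥ L / t_tx = 800 bits / 4.66e-05 s = 17.17 Mbps.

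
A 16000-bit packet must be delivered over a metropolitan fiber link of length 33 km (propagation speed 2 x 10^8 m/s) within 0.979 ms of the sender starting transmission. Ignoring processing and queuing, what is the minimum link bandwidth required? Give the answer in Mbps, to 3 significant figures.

19.7 Mbps

Propagation delay = 33000 / 200000000 = 0.165 ms.
Transmission budget = 0.979 − 0.165 = 0.814 ms.
R ≥ L / t_tx = 16000 bits / 0.000814 s = 19.7 Mbps.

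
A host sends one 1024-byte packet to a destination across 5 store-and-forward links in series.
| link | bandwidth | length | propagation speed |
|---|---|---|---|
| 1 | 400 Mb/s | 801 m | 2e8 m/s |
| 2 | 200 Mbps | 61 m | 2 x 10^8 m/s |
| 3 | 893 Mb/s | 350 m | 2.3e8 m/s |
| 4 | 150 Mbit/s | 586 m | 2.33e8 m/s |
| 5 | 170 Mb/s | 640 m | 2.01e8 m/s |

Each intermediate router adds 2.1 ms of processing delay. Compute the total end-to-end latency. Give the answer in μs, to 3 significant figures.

L = 1024 × 8 = 8192 bits.
Transmission delays (L/R per hop): 20.48, 40.96, 9.17357, 54.6133, 48.1882 μs; sum = 173.415 μs.
Propagation delays (d/s per hop): 4.005, 0.305, 1.52174, 2.51502, 3.18408 μs; sum = 11.5308 μs.
Processing at 4 router(s): 4 × 2.1 ms = 8400 μs.
End-to-end = 8580 μs.

8580 μs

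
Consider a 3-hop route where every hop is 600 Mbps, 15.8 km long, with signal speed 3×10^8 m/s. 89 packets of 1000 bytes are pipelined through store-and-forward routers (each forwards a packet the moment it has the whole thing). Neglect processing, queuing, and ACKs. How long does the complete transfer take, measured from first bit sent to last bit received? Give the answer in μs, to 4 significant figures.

Per-hop transmission t_tx = L/R = 8000/600000000 = 13.3333 μs.
Per-hop propagation t_prop = 15800/300000000 = 52.6667 μs.
Pipeline fill: first packet needs 3·t_tx to clear all hops; remaining 88 packets each add one t_tx.
Total = (3+89-1)·t_tx + 3·t_prop = 91·13.3333 + 3·52.6667 = 1371 μs.

1371 μs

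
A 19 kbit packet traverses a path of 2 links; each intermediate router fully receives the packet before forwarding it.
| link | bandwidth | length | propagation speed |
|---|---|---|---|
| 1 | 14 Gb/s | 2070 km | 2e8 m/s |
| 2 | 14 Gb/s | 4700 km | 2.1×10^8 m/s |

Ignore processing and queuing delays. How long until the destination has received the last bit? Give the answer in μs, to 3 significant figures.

32700 μs

L = 19000 bits.
Transmission delays (L/R per hop): 1.35714, 1.35714 μs; sum = 2.71429 μs.
Propagation delays (d/s per hop): 10350, 22381 μs; sum = 32731 μs.
End-to-end = 32700 μs.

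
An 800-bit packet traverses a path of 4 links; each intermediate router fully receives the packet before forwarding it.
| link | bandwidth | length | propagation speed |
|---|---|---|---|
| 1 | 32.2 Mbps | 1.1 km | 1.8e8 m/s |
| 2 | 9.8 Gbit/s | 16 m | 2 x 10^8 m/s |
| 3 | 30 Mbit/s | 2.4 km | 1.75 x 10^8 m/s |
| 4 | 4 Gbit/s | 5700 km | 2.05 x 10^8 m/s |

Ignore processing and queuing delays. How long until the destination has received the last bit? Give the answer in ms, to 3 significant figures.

Transmission delays (L/R per hop): 0.0248447, 8.16327e-05, 0.0266667, 0.0002 ms; sum = 0.051793 ms.
Propagation delays (d/s per hop): 0.00611111, 8e-05, 0.0137143, 27.8049 ms; sum = 27.8248 ms.
End-to-end = 27.9 ms.

27.9 ms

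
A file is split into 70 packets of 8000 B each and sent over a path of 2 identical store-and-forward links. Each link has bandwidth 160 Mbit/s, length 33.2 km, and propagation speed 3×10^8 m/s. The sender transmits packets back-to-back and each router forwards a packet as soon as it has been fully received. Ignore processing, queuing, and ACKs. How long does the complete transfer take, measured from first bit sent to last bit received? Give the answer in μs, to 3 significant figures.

28600 μs

Per-hop transmission t_tx = L/R = 64000/160000000 = 400 μs.
Per-hop propagation t_prop = 33200/300000000 = 110.667 μs.
Pipeline fill: first packet needs 2·t_tx to clear all hops; remaining 69 packets each add one t_tx.
Total = (2+70-1)·t_tx + 2·t_prop = 71·400 + 2·110.667 = 28600 μs.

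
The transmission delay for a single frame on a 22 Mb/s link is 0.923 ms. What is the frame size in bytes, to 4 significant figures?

L = R × t_tx = 22000000 b/s × 0.000923 s = 20306 bits.
In bytes: 20306 / 8 = 2538 bytes.

2538 bytes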